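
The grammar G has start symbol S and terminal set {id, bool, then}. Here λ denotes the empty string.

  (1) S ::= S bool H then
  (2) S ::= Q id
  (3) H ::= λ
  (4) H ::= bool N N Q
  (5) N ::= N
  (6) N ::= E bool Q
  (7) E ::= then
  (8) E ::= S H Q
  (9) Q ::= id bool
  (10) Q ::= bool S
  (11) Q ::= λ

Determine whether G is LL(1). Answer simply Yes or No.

No

FIRST(S) = {bool, id}
FIRST(H) = {λ, bool}
FIRST(N) = {bool, id, then}
FIRST(E) = {bool, id, then}
FIRST(Q) = {λ, bool, id}
FOLLOW(S) = {$, bool, id, then}
FOLLOW(H) = {bool, id, then}
FOLLOW(N) = {bool, id, then}
FOLLOW(E) = {bool}
FOLLOW(Q) = {bool, id, then}
Cell M[H, bool] receives both H ::= λ and H ::= bool N N Q — the grammar is not LL(1).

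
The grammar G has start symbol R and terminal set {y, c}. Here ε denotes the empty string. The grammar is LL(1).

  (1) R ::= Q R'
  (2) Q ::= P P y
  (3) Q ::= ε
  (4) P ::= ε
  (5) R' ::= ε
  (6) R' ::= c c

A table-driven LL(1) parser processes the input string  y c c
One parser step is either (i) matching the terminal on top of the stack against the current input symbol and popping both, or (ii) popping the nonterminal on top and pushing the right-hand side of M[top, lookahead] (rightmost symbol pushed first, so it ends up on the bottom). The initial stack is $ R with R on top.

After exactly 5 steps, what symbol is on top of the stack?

     Stack       Input    Action
  1  $ R         y c c $  expand R ::= Q R'
  2  $ R' Q      y c c $  expand Q ::= P P y
  3  $ R' y P P  y c c $  expand P ::= ε
  4  $ R' y P    y c c $  expand P ::= ε
  5  $ R' y      y c c $  match y
Stack after step 5: $ R' (top = R').

R'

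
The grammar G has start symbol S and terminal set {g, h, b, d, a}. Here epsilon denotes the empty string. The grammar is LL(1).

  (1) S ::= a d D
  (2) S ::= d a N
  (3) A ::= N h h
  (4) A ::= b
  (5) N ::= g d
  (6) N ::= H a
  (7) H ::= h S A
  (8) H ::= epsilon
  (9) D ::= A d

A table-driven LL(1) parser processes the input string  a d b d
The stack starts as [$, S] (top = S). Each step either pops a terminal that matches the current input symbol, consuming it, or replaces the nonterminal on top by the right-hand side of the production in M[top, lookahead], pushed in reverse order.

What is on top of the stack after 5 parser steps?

b

     Stack    Input      Action
  1  $ S      a d b d $  expand S ::= a d D
  2  $ D d a  a d b d $  match a
  3  $ D d    d b d $    match d
  4  $ D      b d $      expand D ::= A d
  5  $ d A    b d $      expand A ::= b
Stack after step 5: $ d b (top = b).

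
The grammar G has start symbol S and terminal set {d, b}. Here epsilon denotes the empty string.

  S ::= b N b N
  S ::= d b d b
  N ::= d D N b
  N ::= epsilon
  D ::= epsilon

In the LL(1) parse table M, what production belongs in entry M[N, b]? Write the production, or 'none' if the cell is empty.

N ::= epsilon

FIRST(S): from S::=b N b N we get {b}; from S::=d b d b we get {d}. So FIRST(S) = {b, d}.
FIRST(N): from N::=d D N b we get {d}; from N::=epsilon we get {epsilon}. So FIRST(N) = {epsilon, d}.
FIRST(D): from D::=epsilon we get {epsilon}. So FIRST(D) = {epsilon}.
FOLLOW(S) includes $ since S is the start symbol.
FOLLOW(S): S appears on no right-hand side. Thus FOLLOW(S) = {$}.
FOLLOW(N): in S::=b N b N (occurrence 1), N is followed by b N with FIRST {b}; in S::=b N b N (occurrence 2), the suffix after N is empty, so FOLLOW(N) ⊇ FOLLOW(S) = {$}; in N::=d D N b, N is followed by b with FIRST {b}. Thus FOLLOW(N) = {$, b}.
For N ::= d D N b: FIRST(d D N b) = {d}, so it goes in M[N, t] for t ∈ {d}.
For N ::= epsilon: FIRST(epsilon) = {epsilon}, so it goes in M[N, t] for t ∈ {}; since epsilon ∈ FIRST, also for every t ∈ FOLLOW(N) = {$, b}.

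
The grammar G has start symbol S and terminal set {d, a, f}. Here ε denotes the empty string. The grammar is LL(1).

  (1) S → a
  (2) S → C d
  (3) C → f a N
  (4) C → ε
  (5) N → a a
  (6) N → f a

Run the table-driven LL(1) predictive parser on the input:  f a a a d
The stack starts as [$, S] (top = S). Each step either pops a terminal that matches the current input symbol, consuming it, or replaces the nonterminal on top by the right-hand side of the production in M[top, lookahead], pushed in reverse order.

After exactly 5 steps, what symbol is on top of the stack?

step 1: stack=$ S  input=f a a a d $  — expand S → C d
step 2: stack=$ d C  input=f a a a d $  — expand C → f a N
step 3: stack=$ d N a f  input=f a a a d $  — match f
step 4: stack=$ d N a  input=a a a d $  — match a
step 5: stack=$ d N  input=a a d $  — expand N → a a
Stack after step 5: $ d a a (top = a).

a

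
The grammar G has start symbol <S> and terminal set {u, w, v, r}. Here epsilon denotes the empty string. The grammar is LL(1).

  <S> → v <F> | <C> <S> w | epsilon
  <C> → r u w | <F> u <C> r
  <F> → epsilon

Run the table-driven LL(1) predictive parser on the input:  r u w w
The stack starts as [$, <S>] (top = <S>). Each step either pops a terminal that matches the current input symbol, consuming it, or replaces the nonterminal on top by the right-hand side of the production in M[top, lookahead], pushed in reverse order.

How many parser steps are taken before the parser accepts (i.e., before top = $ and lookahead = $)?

7

     Stack          Input      Action
  1  $ <S>          r u w w $  expand <S> → <C> <S> w
  2  $ w <S> <C>    r u w w $  expand <C> → r u w
  3  $ w <S> w u r  r u w w $  match r
  4  $ w <S> w u    u w w $    match u
  5  $ w <S> w      w w $      match w
  6  $ w <S>        w $        expand <S> → epsilon
  7  $ w            w $        match w
Accept reached after 7 steps.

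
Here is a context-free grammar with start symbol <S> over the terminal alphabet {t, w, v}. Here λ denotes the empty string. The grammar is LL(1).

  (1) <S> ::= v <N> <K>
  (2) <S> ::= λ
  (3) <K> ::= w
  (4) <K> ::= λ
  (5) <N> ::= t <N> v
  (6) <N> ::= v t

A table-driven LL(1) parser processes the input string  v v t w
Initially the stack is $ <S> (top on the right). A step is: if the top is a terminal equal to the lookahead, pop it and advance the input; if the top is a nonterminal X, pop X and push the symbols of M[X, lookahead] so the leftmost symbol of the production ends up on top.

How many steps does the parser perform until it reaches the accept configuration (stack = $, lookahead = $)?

7

step 1: stack=$ <S>  input=v v t w $  — expand <S> ::= v <N> <K>
step 2: stack=$ <K> <N> v  input=v v t w $  — match v
step 3: stack=$ <K> <N>  input=v t w $  — expand <N> ::= v t
step 4: stack=$ <K> t v  input=v t w $  — match v
step 5: stack=$ <K> t  input=t w $  — match t
step 6: stack=$ <K>  input=w $  — expand <K> ::= w
step 7: stack=$ w  input=w $  — match w
Accept reached after 7 steps.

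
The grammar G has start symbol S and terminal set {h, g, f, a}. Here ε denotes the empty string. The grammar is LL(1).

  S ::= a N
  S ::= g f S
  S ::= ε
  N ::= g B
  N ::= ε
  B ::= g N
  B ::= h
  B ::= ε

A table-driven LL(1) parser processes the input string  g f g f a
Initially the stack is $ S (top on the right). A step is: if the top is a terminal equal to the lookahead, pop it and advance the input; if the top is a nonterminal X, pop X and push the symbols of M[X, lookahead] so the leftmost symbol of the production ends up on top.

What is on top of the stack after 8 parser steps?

     Stack    Input        Action
  1  $ S      g f g f a $  expand S ::= g f S
  2  $ S f g  g f g f a $  match g
  3  $ S f    f g f a $    match f
  4  $ S      g f a $      expand S ::= g f S
  5  $ S f g  g f a $      match g
  6  $ S f    f a $        match f
  7  $ S      a $          expand S ::= a N
  8  $ N a    a $          match a
Stack after step 8: $ N (top = N).

N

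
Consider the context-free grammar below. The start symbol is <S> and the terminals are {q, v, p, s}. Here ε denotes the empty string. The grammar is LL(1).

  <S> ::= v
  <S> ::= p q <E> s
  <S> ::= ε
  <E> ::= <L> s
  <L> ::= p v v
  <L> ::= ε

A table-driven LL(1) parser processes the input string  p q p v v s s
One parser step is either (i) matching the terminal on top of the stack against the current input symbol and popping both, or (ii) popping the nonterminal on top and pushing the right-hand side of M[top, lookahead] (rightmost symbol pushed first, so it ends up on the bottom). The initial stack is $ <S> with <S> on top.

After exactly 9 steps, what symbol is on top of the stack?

s

step 1: stack=$ <S>  input=p q p v v s s $  — expand <S> ::= p q <E> s
step 2: stack=$ s <E> q p  input=p q p v v s s $  — match p
step 3: stack=$ s <E> q  input=q p v v s s $  — match q
step 4: stack=$ s <E>  input=p v v s s $  — expand <E> ::= <L> s
step 5: stack=$ s s <L>  input=p v v s s $  — expand <L> ::= p v v
step 6: stack=$ s s v v p  input=p v v s s $  — match p
step 7: stack=$ s s v v  input=v v s s $  — match v
step 8: stack=$ s s v  input=v s s $  — match v
step 9: stack=$ s s  input=s s $  — match s
Stack after step 9: $ s (top = s).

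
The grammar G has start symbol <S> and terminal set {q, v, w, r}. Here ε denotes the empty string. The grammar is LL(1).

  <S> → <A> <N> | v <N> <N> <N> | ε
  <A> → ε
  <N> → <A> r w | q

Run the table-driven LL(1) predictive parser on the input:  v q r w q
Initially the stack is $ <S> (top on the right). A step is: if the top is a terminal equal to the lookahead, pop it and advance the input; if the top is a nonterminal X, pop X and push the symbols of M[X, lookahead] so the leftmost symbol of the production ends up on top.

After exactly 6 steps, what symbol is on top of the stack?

     Stack            Input        Action
  1  $ <S>            v q r w q $  expand <S> → v <N> <N> <N>
  2  $ <N> <N> <N> v  v q r w q $  match v
  3  $ <N> <N> <N>    q r w q $    expand <N> → q
  4  $ <N> <N> q      q r w q $    match q
  5  $ <N> <N>        r w q $      expand <N> → <A> r w
  6  $ <N> w r <A>    r w q $      expand <A> → ε
Stack after step 6: $ <N> w r (top = r).

r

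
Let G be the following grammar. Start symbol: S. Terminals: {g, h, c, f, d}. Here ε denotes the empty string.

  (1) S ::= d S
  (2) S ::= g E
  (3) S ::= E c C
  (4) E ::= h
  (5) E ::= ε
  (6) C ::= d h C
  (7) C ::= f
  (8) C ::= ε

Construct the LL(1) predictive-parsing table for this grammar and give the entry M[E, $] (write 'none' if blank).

FIRST(E): from E::=h we get {h}; from E::=ε we get {ε}. So FIRST(E) = {ε, h}.
FIRST(C): from C::=d h C we get {d}; from C::=f we get {f}; from C::=ε we get {ε}. So FIRST(C) = {ε, d, f}.
FIRST(S): from S::=d S we get {d}; from S::=g E we get {g}; from S::=E c C we get {c, h}. So FIRST(S) = {c, d, g, h}.
FOLLOW(S) includes $ since S is the start symbol.
FOLLOW(S): in S::=d S, the suffix after S is empty (adds nothing new). Thus FOLLOW(S) = {$}.
FOLLOW(E): in S::=g E, the suffix after E is empty, so FOLLOW(E) ⊇ FOLLOW(S) = {$}; in S::=E c C, E is followed by c C with FIRST {c}. Thus FOLLOW(E) = {$, c}.
For E ::= h: FIRST(h) = {h}, so it goes in M[E, t] for t ∈ {h}.
For E ::= ε: FIRST(ε) = {ε}, so it goes in M[E, t] for t ∈ {}; since ε ∈ FIRST, also for every t ∈ FOLLOW(E) = {$, c}.

E ::= ε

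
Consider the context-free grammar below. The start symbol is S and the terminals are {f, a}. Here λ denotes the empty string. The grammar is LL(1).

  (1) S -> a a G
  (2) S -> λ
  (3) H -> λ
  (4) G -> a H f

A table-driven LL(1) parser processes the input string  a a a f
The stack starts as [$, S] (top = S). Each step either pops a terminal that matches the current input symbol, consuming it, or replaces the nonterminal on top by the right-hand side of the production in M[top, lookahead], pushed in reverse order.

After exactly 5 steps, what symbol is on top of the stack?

H

     Stack    Input      Action
  1  $ S      a a a f $  expand S -> a a G
  2  $ G a a  a a a f $  match a
  3  $ G a    a a f $    match a
  4  $ G      a f $      expand G -> a H f
  5  $ f H a  a f $      match a
Stack after step 5: $ f H (top = H).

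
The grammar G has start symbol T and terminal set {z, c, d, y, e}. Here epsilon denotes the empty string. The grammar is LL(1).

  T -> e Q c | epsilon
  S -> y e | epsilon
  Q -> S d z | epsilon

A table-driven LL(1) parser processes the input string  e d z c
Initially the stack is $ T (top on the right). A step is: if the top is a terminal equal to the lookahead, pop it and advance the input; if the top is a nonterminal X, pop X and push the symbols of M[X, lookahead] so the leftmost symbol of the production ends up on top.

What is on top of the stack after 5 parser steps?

     Stack      Input      Action
  1  $ T        e d z c $  expand T -> e Q c
  2  $ c Q e    e d z c $  match e
  3  $ c Q      d z c $    expand Q -> S d z
  4  $ c z d S  d z c $    expand S -> epsilon
  5  $ c z d    d z c $    match d
Stack after step 5: $ c z (top = z).

z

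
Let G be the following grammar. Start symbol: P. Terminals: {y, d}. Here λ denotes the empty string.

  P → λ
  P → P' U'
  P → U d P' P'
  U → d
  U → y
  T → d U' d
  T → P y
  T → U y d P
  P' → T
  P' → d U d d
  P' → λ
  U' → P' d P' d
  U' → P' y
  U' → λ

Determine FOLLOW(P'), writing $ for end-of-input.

FIRST(U): from U→d we get {d}; from U→y we get {y}. So FIRST(U) = {d, y}.
FIRST(P): from P→λ we get {λ}; from P→P' U' we get {λ, d, y}; from P→U d P' P' we get {d, y}. So FIRST(P) = {λ, d, y}.
FIRST(T): from T→d U' d we get {d}; from T→P y we get {d, y}; from T→U y d P we get {d, y}. So FIRST(T) = {d, y}.
FIRST(P'): from P'→T we get {d, y}; from P'→d U d d we get {d}; from P'→λ we get {λ}. So FIRST(P') = {λ, d, y}.
FIRST(U'): from U'→P' d P' d we get {d, y}; from U'→P' y we get {d, y}; from U'→λ we get {λ}. So FIRST(U') = {λ, d, y}.
FOLLOW(P) includes $ since P is the start symbol.
FOLLOW(U): in P→U d P' P', U is followed by d P' P' with FIRST {d}; in T→U y d P, U is followed by y d P with FIRST {y}; in P'→d U d d, U is followed by d d with FIRST {d}. Thus FOLLOW(U) = {d, y}.
FOLLOW(P): in T→P y, P is followed by y with FIRST {y}; in T→U y d P, the suffix after P is empty, so FOLLOW(P) ⊇ FOLLOW(T) = {$, d, y}. Thus FOLLOW(P) = {$, d, y}.
FOLLOW(P'): in P→P' U', P' is followed by U' with FIRST {λ, d, y}; in P→P' U', the suffix after P' is nullable, so FOLLOW(P') ⊇ FOLLOW(P) = {$, d, y}; in P→U d P' P' (occurrence 1), P' is followed by P' with FIRST {λ, d, y}; in P→U d P' P' (occurrence 1), the suffix after P' is nullable, so FOLLOW(P') ⊇ FOLLOW(P) = {$, d, y}; in P→U d P' P' (occurrence 2), the suffix after P' is empty, so FOLLOW(P') ⊇ FOLLOW(P) = {$, d, y}; in U'→P' d P' d (occurrence 1), P' is followed by d P' d with FIRST {d}; in U'→P' d P' d (occurrence 2), P' is followed by d with FIRST {d}; in U'→P' y, P' is followed by y with FIRST {y}. Thus FOLLOW(P') = {$, d, y}.
FOLLOW(T): in P'→T, the suffix after T is empty, so FOLLOW(T) ⊇ FOLLOW(P') = {$, d, y}. Thus FOLLOW(T) = {$, d, y}.
FOLLOW(U'): in P→P' U', the suffix after U' is empty, so FOLLOW(U') ⊇ FOLLOW(P) = {$, d, y}; in T→d U' d, U' is followed by d with FIRST {d}. Thus FOLLOW(U') = {$, d, y}.

{$, d, y}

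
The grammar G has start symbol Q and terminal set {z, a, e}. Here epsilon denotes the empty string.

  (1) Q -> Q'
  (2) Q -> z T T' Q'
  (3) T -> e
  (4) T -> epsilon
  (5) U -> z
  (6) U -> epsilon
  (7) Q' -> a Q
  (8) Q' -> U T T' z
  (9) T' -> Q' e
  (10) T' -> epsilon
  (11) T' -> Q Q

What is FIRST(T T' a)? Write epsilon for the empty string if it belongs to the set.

{a, e, z}

FIRST(T) = {epsilon, e}
FIRST(U) = {epsilon, z}
FIRST(Q) = {a, e, z}  (via Q')
FIRST(Q') = {a, e, z}  (via U T T' z)
FIRST(T') = {epsilon, a, e, z}  (via Q' e, Q Q)
FIRST(T T' a): take FIRST of each symbol in turn, carrying on past any symbol whose FIRST contains epsilon; result {a, e, z}.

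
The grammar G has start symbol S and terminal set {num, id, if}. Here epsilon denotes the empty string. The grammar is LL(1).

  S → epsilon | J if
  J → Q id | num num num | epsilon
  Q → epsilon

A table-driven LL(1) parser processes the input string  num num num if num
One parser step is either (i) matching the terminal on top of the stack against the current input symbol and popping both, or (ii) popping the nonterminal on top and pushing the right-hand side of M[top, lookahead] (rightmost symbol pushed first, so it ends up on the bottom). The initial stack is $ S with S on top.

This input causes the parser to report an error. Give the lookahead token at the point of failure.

num

step 1: stack=$ S  input=num num num if num $  — expand S → J if
step 2: stack=$ if J  input=num num num if num $  — expand J → num num num
step 3: stack=$ if num num num  input=num num num if num $  — match num
step 4: stack=$ if num num  input=num num if num $  — match num
step 5: stack=$ if num  input=num if num $  — match num
step 6: stack=$ if  input=if num $  — match if
step 7: stack=$  input=num $  — error: stack empty but input remains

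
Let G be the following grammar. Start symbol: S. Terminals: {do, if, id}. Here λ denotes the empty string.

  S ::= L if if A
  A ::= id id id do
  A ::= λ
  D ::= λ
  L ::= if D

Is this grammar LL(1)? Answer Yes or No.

Yes

FIRST(S) = {if}
FIRST(A) = {λ, id}
FIRST(D) = {λ}
FIRST(L) = {if}
FOLLOW(S) = {$}
FOLLOW(A) = {$}
FOLLOW(D) = {if}
FOLLOW(L) = {if}
Each cell of M receives at most one production.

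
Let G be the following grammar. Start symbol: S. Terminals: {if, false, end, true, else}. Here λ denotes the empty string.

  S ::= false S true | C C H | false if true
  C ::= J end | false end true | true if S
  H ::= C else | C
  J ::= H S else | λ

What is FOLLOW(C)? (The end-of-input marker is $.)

FIRST(S): from S::=false S true we get {false}; from S::=C C H we get {end, false, true}; from S::=false if true we get {false}. So FIRST(S) = {end, false, true}.
FIRST(C): from C::=J end we get {end, false, true}; from C::=false end true we get {false}; from C::=true if S we get {true}. So FIRST(C) = {end, false, true}.
FIRST(H): from H::=C else we get {end, false, true}; from H::=C we get {end, false, true}. So FIRST(H) = {end, false, true}.
FIRST(J): from J::=H S else we get {end, false, true}; from J::=λ we get {λ}. So FIRST(J) = {λ, end, false, true}.
FOLLOW(S) includes $ since S is the start symbol.
FOLLOW(J): in C::=J end, J is followed by end with FIRST {end}. Thus FOLLOW(J) = {end}.
FOLLOW(S): in S::=false S true, S is followed by true with FIRST {true}; in C::=true if S, the suffix after S is empty, so FOLLOW(S) ⊇ FOLLOW(C) = {$, else, end, false, true}; in J::=H S else, S is followed by else with FIRST {else}. Thus FOLLOW(S) = {$, else, end, false, true}.
FOLLOW(H): in S::=C C H, the suffix after H is empty, so FOLLOW(H) ⊇ FOLLOW(S) = {$, else, end, false, true}; in J::=H S else, H is followed by S else with FIRST {end, false, true}. Thus FOLLOW(H) = {$, else, end, false, true}.
FOLLOW(C): in S::=C C H (occurrence 1), C is followed by C H with FIRST {end, false, true}; in S::=C C H (occurrence 2), C is followed by H with FIRST {end, false, true}; in H::=C else, C is followed by else with FIRST {else}; in H::=C, the suffix after C is empty, so FOLLOW(C) ⊇ FOLLOW(H) = {$, else, end, false, true}. Thus FOLLOW(C) = {$, else, end, false, true}.

{$, else, end, false, true}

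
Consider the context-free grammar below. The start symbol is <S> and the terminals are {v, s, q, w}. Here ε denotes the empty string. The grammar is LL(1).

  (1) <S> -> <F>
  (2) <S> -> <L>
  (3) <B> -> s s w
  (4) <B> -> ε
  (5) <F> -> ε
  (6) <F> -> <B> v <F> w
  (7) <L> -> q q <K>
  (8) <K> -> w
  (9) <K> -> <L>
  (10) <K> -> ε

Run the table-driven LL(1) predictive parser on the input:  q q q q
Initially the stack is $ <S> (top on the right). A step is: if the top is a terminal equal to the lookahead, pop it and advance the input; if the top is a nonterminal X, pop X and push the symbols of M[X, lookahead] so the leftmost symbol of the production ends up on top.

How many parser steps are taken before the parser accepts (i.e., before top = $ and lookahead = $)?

9

     Stack      Input      Action
  1  $ <S>      q q q q $  expand <S> -> <L>
  2  $ <L>      q q q q $  expand <L> -> q q <K>
  3  $ <K> q q  q q q q $  match q
  4  $ <K> q    q q q $    match q
  5  $ <K>      q q $      expand <K> -> <L>
  6  $ <L>      q q $      expand <L> -> q q <K>
  7  $ <K> q q  q q $      match q
  8  $ <K> q    q $        match q
  9  $ <K>      $          expand <K> -> ε
Accept reached after 9 steps.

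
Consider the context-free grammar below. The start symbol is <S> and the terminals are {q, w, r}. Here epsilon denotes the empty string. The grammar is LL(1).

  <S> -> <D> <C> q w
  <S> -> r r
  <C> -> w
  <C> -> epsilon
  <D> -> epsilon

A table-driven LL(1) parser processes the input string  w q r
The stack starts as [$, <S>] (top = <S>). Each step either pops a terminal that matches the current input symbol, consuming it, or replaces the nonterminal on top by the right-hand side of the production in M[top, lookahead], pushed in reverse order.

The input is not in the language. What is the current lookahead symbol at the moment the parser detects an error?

step 1: stack=$ <S>  input=w q r $  — expand <S> -> <D> <C> q w
step 2: stack=$ w q <C> <D>  input=w q r $  — expand <D> -> epsilon
step 3: stack=$ w q <C>  input=w q r $  — expand <C> -> w
step 4: stack=$ w q w  input=w q r $  — match w
step 5: stack=$ w q  input=q r $  — match q
step 6: stack=$ w  input=r $  — error: top is terminal w but lookahead is r

r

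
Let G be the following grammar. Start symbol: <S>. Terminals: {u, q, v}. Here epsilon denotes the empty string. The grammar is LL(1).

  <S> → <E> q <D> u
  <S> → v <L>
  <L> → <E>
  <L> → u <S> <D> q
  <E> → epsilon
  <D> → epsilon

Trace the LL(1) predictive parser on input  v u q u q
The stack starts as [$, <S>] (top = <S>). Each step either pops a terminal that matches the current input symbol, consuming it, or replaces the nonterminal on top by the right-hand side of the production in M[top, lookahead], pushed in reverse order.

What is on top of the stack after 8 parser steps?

u

step 1: stack=$ <S>  input=v u q u q $  — expand <S> → v <L>
step 2: stack=$ <L> v  input=v u q u q $  — match v
step 3: stack=$ <L>  input=u q u q $  — expand <L> → u <S> <D> q
step 4: stack=$ q <D> <S> u  input=u q u q $  — match u
step 5: stack=$ q <D> <S>  input=q u q $  — expand <S> → <E> q <D> u
step 6: stack=$ q <D> u <D> q <E>  input=q u q $  — expand <E> → epsilon
step 7: stack=$ q <D> u <D> q  input=q u q $  — match q
step 8: stack=$ q <D> u <D>  input=u q $  — expand <D> → epsilon
Stack after step 8: $ q <D> u (top = u).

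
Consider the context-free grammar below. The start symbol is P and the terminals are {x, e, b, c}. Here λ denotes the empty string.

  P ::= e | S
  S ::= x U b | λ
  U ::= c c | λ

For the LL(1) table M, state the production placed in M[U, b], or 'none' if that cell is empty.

U ::= λ

FIRST(S) = {λ, x}
FIRST(U) = {λ, c}
FIRST(P) = {λ, e, x}  (via S)
FOLLOW(P) includes $ since P is the start symbol.
FOLLOW(U): in S::=x U b, U is followed by b with FIRST {b}. Thus FOLLOW(U) = {b}.
For U ::= c c: FIRST(c c) = {c}, so it goes in M[U, t] for t ∈ {c}.
For U ::= λ: FIRST(λ) = {λ}, so it goes in M[U, t] for t ∈ {}; since λ ∈ FIRST, also for every t ∈ FOLLOW(U) = {b}.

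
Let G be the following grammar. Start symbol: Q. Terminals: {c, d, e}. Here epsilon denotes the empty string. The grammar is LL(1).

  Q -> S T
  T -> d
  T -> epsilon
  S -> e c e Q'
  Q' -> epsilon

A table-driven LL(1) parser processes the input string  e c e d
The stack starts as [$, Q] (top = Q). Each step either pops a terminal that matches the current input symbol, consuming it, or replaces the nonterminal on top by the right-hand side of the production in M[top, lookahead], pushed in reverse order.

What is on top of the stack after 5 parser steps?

     Stack         Input      Action
  1  $ Q           e c e d $  expand Q -> S T
  2  $ T S         e c e d $  expand S -> e c e Q'
  3  $ T Q' e c e  e c e d $  match e
  4  $ T Q' e c    c e d $    match c
  5  $ T Q' e      e d $      match e
Stack after step 5: $ T Q' (top = Q').

Q'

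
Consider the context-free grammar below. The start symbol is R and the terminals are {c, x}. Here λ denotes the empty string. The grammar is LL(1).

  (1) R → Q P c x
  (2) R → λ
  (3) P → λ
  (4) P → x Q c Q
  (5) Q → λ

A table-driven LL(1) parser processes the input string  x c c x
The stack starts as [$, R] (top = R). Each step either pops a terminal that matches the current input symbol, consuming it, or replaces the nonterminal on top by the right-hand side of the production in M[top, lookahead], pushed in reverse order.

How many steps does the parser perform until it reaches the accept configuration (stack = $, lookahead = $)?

9

step 1: stack=$ R  input=x c c x $  — expand R → Q P c x
step 2: stack=$ x c P Q  input=x c c x $  — expand Q → λ
step 3: stack=$ x c P  input=x c c x $  — expand P → x Q c Q
step 4: stack=$ x c Q c Q x  input=x c c x $  — match x
step 5: stack=$ x c Q c Q  input=c c x $  — expand Q → λ
step 6: stack=$ x c Q c  input=c c x $  — match c
step 7: stack=$ x c Q  input=c x $  — expand Q → λ
step 8: stack=$ x c  input=c x $  — match c
step 9: stack=$ x  input=x $  — match x
Accept reached after 9 steps.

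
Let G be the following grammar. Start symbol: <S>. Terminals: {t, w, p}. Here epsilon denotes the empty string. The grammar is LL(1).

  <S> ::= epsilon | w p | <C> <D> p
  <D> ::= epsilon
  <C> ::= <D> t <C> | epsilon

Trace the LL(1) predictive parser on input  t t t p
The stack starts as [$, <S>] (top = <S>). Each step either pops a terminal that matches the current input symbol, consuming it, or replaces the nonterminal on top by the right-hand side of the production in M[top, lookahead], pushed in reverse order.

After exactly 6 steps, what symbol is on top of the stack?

t

     Stack              Input      Action
  1  $ <S>              t t t p $  expand <S> ::= <C> <D> p
  2  $ p <D> <C>        t t t p $  expand <C> ::= <D> t <C>
  3  $ p <D> <C> t <D>  t t t p $  expand <D> ::= epsilon
  4  $ p <D> <C> t      t t t p $  match t
  5  $ p <D> <C>        t t p $    expand <C> ::= <D> t <C>
  6  $ p <D> <C> t <D>  t t p $    expand <D> ::= epsilon
Stack after step 6: $ p <D> <C> t (top = t).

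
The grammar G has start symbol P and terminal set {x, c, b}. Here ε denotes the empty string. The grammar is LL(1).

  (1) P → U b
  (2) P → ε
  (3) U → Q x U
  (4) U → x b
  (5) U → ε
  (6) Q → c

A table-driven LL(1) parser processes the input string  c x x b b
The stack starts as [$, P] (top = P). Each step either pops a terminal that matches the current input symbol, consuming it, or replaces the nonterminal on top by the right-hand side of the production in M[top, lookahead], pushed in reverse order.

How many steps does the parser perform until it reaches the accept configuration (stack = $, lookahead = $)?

     Stack      Input        Action
  1  $ P        c x x b b $  expand P → U b
  2  $ b U      c x x b b $  expand U → Q x U
  3  $ b U x Q  c x x b b $  expand Q → c
  4  $ b U x c  c x x b b $  match c
  5  $ b U x    x x b b $    match x
  6  $ b U      x b b $      expand U → x b
  7  $ b b x    x b b $      match x
  8  $ b b      b b $        match b
  9  $ b        b $          match b
Accept reached after 9 steps.

9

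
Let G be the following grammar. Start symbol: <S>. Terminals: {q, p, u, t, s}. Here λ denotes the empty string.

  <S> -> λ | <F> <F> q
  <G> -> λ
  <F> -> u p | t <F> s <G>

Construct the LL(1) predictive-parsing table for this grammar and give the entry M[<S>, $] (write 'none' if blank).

<S> -> λ

FIRST(<G>) = {λ}
FIRST(<F>) = {t, u}
FIRST(<S>) = {λ, t, u}  (via <F> <F> q)
FOLLOW(<S>) includes $ since <S> is the start symbol.
FOLLOW(<S>): <S> appears on no right-hand side. Thus FOLLOW(<S>) = {$}.
For <S> -> λ: FIRST(λ) = {λ}, so it goes in M[<S>, t] for t ∈ {}; since λ ∈ FIRST, also for every t ∈ FOLLOW(<S>) = {$}.
For <S> -> <F> <F> q: FIRST(<F> <F> q) = {t, u}, so it goes in M[<S>, t] for t ∈ {t, u}.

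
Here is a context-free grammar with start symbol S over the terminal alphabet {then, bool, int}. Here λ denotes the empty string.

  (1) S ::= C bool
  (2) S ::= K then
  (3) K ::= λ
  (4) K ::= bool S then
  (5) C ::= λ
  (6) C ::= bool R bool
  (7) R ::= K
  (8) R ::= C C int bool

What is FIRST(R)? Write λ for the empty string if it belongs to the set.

{λ, bool, int}

FIRST(K) = {λ, bool}
FIRST(C) = {λ, bool}
FIRST(S) = {bool, then}  (via C bool, K then)
FIRST(R) = {λ, bool, int}  (via K, C C int bool)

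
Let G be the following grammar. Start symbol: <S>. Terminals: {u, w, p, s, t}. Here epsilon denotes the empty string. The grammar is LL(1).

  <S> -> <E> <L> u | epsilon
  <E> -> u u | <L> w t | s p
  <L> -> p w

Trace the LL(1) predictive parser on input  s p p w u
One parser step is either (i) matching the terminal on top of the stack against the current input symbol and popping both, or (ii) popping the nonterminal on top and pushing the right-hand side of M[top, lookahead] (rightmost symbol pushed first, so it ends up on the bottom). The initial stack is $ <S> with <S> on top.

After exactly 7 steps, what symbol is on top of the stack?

     Stack        Input        Action
  1  $ <S>        s p p w u $  expand <S> -> <E> <L> u
  2  $ u <L> <E>  s p p w u $  expand <E> -> s p
  3  $ u <L> p s  s p p w u $  match s
  4  $ u <L> p    p p w u $    match p
  5  $ u <L>      p w u $      expand <L> -> p w
  6  $ u w p      p w u $      match p
  7  $ u w        w u $        match w
Stack after step 7: $ u (top = u).

u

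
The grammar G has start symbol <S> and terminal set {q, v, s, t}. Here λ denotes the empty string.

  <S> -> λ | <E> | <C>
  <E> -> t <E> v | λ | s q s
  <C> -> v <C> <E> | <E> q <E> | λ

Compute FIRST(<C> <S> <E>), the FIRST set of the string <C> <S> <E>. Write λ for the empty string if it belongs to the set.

{λ, q, s, t, v}

FIRST(<E>): from <E>->t <E> v we get {t}; from <E>->λ we get {λ}; from <E>->s q s we get {s}. So FIRST(<E>) = {λ, s, t}.
FIRST(<C>): from <C>->v <C> <E> we get {v}; from <C>-><E> q <E> we get {q, s, t}; from <C>->λ we get {λ}. So FIRST(<C>) = {λ, q, s, t, v}.
FIRST(<S>): from <S>->λ we get {λ}; from <S>-><E> we get {λ, s, t}; from <S>-><C> we get {λ, q, s, t, v}. So FIRST(<S>) = {λ, q, s, t, v}.
FIRST(<C> <S> <E>): take FIRST of each symbol in turn, carrying on past any symbol whose FIRST contains λ; result {λ, q, s, t, v}.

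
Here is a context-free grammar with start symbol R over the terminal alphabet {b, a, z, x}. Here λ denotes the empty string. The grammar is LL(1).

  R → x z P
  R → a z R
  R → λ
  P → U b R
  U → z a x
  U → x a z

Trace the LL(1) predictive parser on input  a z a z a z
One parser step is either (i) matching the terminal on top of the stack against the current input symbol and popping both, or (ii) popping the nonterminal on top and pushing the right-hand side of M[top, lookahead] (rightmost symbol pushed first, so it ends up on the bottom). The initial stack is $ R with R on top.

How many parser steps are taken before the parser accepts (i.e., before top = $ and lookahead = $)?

10

step 1: stack=$ R  input=a z a z a z $  — expand R → a z R
step 2: stack=$ R z a  input=a z a z a z $  — match a
step 3: stack=$ R z  input=z a z a z $  — match z
step 4: stack=$ R  input=a z a z $  — expand R → a z R
step 5: stack=$ R z a  input=a z a z $  — match a
step 6: stack=$ R z  input=z a z $  — match z
step 7: stack=$ R  input=a z $  — expand R → a z R
step 8: stack=$ R z a  input=a z $  — match a
step 9: stack=$ R z  input=z $  — match z
step 10: stack=$ R  input=$  — expand R → λ
Accept reached after 10 steps.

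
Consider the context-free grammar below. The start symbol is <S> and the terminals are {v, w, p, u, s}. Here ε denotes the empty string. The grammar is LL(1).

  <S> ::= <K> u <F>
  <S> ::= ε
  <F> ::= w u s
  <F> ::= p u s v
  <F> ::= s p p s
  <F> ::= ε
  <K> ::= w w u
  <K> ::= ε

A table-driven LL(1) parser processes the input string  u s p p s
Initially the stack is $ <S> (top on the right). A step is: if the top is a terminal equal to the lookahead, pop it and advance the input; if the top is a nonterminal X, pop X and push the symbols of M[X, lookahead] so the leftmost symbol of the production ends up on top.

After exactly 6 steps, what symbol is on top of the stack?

step 1: stack=$ <S>  input=u s p p s $  — expand <S> ::= <K> u <F>
step 2: stack=$ <F> u <K>  input=u s p p s $  — expand <K> ::= ε
step 3: stack=$ <F> u  input=u s p p s $  — match u
step 4: stack=$ <F>  input=s p p s $  — expand <F> ::= s p p s
step 5: stack=$ s p p s  input=s p p s $  — match s
step 6: stack=$ s p p  input=p p s $  — match p
Stack after step 6: $ s p (top = p).

p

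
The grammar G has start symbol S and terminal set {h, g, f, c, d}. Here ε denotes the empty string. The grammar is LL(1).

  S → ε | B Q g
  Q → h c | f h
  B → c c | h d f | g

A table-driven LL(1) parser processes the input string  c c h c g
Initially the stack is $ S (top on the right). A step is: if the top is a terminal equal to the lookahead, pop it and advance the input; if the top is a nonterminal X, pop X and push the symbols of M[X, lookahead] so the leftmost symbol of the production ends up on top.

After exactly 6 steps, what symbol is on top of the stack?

c

     Stack      Input        Action
  1  $ S        c c h c g $  expand S → B Q g
  2  $ g Q B    c c h c g $  expand B → c c
  3  $ g Q c c  c c h c g $  match c
  4  $ g Q c    c h c g $    match c
  5  $ g Q      h c g $      expand Q → h c
  6  $ g c h    h c g $      match h
Stack after step 6: $ g c (top = c).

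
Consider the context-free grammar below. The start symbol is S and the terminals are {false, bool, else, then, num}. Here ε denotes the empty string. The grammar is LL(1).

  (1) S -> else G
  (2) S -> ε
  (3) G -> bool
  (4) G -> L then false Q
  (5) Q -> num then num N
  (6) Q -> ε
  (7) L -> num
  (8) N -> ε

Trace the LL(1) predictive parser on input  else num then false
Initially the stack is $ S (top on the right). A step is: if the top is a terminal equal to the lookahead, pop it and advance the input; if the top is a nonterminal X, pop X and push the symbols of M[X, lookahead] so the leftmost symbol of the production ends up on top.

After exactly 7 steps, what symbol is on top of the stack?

step 1: stack=$ S  input=else num then false $  — expand S -> else G
step 2: stack=$ G else  input=else num then false $  — match else
step 3: stack=$ G  input=num then false $  — expand G -> L then false Q
step 4: stack=$ Q false then L  input=num then false $  — expand L -> num
step 5: stack=$ Q false then num  input=num then false $  — match num
step 6: stack=$ Q false then  input=then false $  — match then
step 7: stack=$ Q false  input=false $  — match false
Stack after step 7: $ Q (top = Q).

Q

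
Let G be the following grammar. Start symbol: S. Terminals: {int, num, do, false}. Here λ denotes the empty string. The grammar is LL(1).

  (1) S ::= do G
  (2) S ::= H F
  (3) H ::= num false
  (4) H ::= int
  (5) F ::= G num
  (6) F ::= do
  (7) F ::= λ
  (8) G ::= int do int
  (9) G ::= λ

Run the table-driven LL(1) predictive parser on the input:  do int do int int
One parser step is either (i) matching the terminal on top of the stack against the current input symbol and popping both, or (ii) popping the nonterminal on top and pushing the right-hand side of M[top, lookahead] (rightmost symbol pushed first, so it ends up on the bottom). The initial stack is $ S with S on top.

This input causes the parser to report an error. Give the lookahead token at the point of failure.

int

     Stack         Input                Action
  1  $ S           do int do int int $  expand S ::= do G
  2  $ G do        do int do int int $  match do
  3  $ G           int do int int $     expand G ::= int do int
  4  $ int do int  int do int int $     match int
  5  $ int do      do int int $         match do
  6  $ int         int int $            match int
  7  $             int $                error: stack empty but input remains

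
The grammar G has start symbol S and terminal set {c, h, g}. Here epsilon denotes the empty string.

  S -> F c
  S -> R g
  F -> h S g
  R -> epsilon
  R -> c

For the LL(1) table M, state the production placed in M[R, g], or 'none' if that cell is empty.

R -> epsilon

FIRST(F) = {h}
FIRST(R) = {epsilon, c}
FIRST(S) = {c, g, h}  (via F c, R g)
FOLLOW(S) includes $ since S is the start symbol.
FOLLOW(R): in S->R g, R is followed by g with FIRST {g}. Thus FOLLOW(R) = {g}.
For R -> epsilon: FIRST(epsilon) = {epsilon}, so it goes in M[R, t] for t ∈ {}; since epsilon ∈ FIRST, also for every t ∈ FOLLOW(R) = {g}.
For R -> c: FIRST(c) = {c}, so it goes in M[R, t] for t ∈ {c}.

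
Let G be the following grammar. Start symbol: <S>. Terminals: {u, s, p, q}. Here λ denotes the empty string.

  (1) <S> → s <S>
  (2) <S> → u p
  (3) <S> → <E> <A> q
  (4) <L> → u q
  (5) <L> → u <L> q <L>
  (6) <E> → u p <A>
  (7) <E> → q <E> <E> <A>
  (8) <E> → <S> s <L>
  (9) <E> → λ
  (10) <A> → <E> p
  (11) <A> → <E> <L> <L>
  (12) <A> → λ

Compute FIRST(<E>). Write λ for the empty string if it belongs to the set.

{λ, p, q, s, u}

FIRST(<L>) = {u}
FIRST(<S>) = {p, q, s, u}  (via <E> <A> q)
FIRST(<E>) = {λ, p, q, s, u}  (via <S> s <L>)
FIRST(<A>) = {λ, p, q, s, u}  (via <E> p, <E> <L> <L>)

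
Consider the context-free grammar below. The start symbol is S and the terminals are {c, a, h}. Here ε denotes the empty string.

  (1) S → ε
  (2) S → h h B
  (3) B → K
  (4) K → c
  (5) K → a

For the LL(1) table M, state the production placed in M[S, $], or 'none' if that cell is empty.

FIRST(S): from S→ε we get {ε}; from S→h h B we get {h}. So FIRST(S) = {ε, h}.
FIRST(K): from K→c we get {c}; from K→a we get {a}. So FIRST(K) = {a, c}.
FIRST(B): from B→K we get {a, c}. So FIRST(B) = {a, c}.
FOLLOW(S) includes $ since S is the start symbol.
FOLLOW(S): S appears on no right-hand side. Thus FOLLOW(S) = {$}.
For S → ε: FIRST(ε) = {ε}, so it goes in M[S, t] for t ∈ {}; since ε ∈ FIRST, also for every t ∈ FOLLOW(S) = {$}.
For S → h h B: FIRST(h h B) = {h}, so it goes in M[S, t] for t ∈ {h}.

S → ε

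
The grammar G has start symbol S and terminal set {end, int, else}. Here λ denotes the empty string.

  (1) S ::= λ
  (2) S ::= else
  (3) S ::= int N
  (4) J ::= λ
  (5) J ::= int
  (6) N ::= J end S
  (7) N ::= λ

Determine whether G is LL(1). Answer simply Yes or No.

FIRST(S) = {λ, else, int}
FIRST(J) = {λ, int}
FIRST(N) = {λ, end, int}
FOLLOW(S) = {$}
FOLLOW(J) = {end}
FOLLOW(N) = {$}
Each cell of M receives at most one production.

Yes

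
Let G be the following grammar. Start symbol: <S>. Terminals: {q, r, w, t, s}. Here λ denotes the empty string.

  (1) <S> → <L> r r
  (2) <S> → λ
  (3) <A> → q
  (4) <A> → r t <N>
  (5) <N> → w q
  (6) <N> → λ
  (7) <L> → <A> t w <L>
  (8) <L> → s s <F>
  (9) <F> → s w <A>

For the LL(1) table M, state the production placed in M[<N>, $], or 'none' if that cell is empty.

FIRST(<A>): from <A>→q we get {q}; from <A>→r t <N> we get {r}. So FIRST(<A>) = {q, r}.
FIRST(<N>): from <N>→w q we get {w}; from <N>→λ we get {λ}. So FIRST(<N>) = {λ, w}.
FIRST(<F>): from <F>→s w <A> we get {s}. So FIRST(<F>) = {s}.
FIRST(<L>): from <L>→<A> t w <L> we get {q, r}; from <L>→s s <F> we get {s}. So FIRST(<L>) = {q, r, s}.
FIRST(<S>): from <S>→<L> r r we get {q, r, s}; from <S>→λ we get {λ}. So FIRST(<S>) = {λ, q, r, s}.
FOLLOW(<S>) includes $ since <S> is the start symbol.
FOLLOW(<A>): in <L>→<A> t w <L>, <A> is followed by t w <L> with FIRST {t}; in <F>→s w <A>, the suffix after <A> is empty, so FOLLOW(<A>) ⊇ FOLLOW(<F>) = {r}. Thus FOLLOW(<A>) = {r, t}.
FOLLOW(<N>): in <A>→r t <N>, the suffix after <N> is empty, so FOLLOW(<N>) ⊇ FOLLOW(<A>) = {r, t}. Thus FOLLOW(<N>) = {r, t}.
For <N> → w q: FIRST(w q) = {w}, so it goes in M[<N>, t] for t ∈ {w}.
For <N> → λ: FIRST(λ) = {λ}, so it goes in M[<N>, t] for t ∈ {}; since λ ∈ FIRST, also for every t ∈ FOLLOW(<N>) = {r, t}.
None of these place a production in M[<N>, $].

none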